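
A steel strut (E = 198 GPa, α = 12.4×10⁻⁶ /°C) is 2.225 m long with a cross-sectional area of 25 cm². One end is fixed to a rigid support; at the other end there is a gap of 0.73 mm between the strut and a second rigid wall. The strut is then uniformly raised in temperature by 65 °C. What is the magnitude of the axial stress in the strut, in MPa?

σ ≈ 94.6 MPa (compressive)

Free thermal elongation = αΔT L = 12.4×10⁻⁶ × 65 × 2225 = 1.793 mm.
After closing the 0.73 mm clearance, 1.793 − 0.73 = 1.063 mm of expansion remains to be suppressed by the wall.
Compatibility: PL/(AE) = 1.063 mm, so σ = P/A = E × (1.063/2225) = 94.63 MPa.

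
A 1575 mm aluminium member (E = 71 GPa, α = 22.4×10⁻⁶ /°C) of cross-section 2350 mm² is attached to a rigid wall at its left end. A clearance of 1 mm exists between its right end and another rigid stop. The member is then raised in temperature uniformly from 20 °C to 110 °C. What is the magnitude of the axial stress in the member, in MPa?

σ ≈ 98.1 MPa (compressive)

If the wall were absent the member would grow by αΔT L = 22.4×10⁻⁶ × 90 × 1575 = 3.175 mm.
This exceeds the 1 mm gap, so the wall pushes back. The portion of expansion that must be recovered elastically is δ_free − gap = 3.175 − 1 = 2.175 mm.
That suppressed elongation corresponds to σ = E·Δ/L = 71×10³ × 2.175/1575 = 98.06 MPa.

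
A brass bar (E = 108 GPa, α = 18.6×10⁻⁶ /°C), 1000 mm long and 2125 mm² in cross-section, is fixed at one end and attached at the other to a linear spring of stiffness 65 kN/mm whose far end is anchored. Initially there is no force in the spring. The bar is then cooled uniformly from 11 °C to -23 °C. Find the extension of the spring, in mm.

Free thermal contraction: δ_free = αΔT L = 18.6×10⁻⁶ × 34 × 1000 = 0.6324 mm.
Let P be the tensile force in the spring. The bar extends elastically by PL/(AE) and the spring stretches by P/k; together these equal δ_free.
P [ L/(AE) + 1/k ] = δ_free → P [ 1000/(2125×108×10³) + 1/(65×10³) ] = 0.6324.
P = 0.6324 / 1.974×10⁻⁵ = 32030 N.
Spring extension = P/k = 32030/(65×10³) = 0.4928 mm.

δ ≈ 0.493 mm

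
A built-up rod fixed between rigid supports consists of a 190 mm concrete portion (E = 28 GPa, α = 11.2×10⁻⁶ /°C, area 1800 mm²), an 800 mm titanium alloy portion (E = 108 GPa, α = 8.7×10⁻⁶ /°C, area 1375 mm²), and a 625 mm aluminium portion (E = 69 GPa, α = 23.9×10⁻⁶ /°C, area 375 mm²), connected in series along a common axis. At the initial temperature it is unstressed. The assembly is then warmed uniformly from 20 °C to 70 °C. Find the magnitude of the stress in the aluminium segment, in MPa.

If the supports were absent, the total length change would be Σ αᵢΔT Lᵢ = 11.2×10⁻⁶×50×190 + 8.7×10⁻⁶×50×800 + 23.9×10⁻⁶×50×625 = 1.201 mm.
The rigid supports impose zero overall length change; the single axial force P common to all segments must satisfy P Σ Lᵢ/(AᵢEᵢ) = δ_free.
Σ Lᵢ/(AᵢEᵢ) = 190/(1800×28×10³) + 800/(1375×108×10³) + 625/(375×69×10³) = 3.331×10⁻⁵ mm/N.
Hence P = δ_free / Σ(L/AE) = 1.201/3.331×10⁻⁵ = 36.06 kN (compressive).
σ_{aluminium} = P / A = 36060 / 375 = 96.16 MPa.

σ ≈ 96.2 MPa (compressive)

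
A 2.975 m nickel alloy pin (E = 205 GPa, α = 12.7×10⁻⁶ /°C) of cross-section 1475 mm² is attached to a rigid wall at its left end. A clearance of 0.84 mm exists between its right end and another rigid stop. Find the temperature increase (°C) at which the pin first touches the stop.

ΔT ≈ 22.2 °C

Contact occurs when the free expansion equals the gap: αΔT L = 0.84 mm.
ΔT = 0.84 / (12.7×10⁻⁶ × 2975) = 22.23 °C.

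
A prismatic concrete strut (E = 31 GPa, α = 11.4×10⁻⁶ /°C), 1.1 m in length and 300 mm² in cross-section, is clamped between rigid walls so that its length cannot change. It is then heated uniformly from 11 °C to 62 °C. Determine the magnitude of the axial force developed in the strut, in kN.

Full restraint means ε = 0, so the stress is σ = EαΔT = 31×10³ × 11.4×10⁻⁶ × 51 = 18.02 MPa.
Axial force P = σA = 18.02 × 300 = 5407 N = 5.407 kN, compressive.

P ≈ 5.41 kN (compressive)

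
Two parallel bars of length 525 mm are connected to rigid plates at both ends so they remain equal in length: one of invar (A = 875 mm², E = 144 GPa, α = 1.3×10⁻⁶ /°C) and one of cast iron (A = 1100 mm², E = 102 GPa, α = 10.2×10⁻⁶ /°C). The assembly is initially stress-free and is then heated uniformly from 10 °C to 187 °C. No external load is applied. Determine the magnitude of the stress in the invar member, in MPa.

The cast iron has the larger α, so on heating it would change length more than the invar if both were free. The rigid plates force a common final length, so the cast iron is put into compression and the invar into tension, with equal and opposite forces P (no external load).
Compatibility of the two members (thermal + elastic change equal): (α₁ − α₂)ΔT = P·[1/(A₁E₁) + 1/(A₂E₂)].
|α₁ − α₂|·ΔT = 8.9×10⁻⁶ × 177 = 0.001575.
1/(A₁E₁) + 1/(A₂E₂) = 1/(875×144×10³) + 1/(1100×102×10³) = 1.685×10⁻⁸ N⁻¹.
P = 0.001575 / 1.685×10⁻⁸ = 93490 N = 93.49 kN.
σ_{invar} = P/A₁ = 93490/875 = 106.9 MPa, tensile.

σ ≈ 107 MPa (tensile)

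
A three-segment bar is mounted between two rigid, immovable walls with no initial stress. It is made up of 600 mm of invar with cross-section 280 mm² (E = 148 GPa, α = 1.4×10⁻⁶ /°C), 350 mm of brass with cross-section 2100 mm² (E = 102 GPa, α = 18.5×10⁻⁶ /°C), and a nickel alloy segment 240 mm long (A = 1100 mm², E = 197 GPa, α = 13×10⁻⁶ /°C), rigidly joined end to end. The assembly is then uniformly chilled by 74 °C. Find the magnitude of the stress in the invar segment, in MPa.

σ ≈ 160 MPa (tensile)

If the supports were absent, the total length change would be Σ αᵢΔT Lᵢ = 1.4×10⁻⁶×74×600 + 18.5×10⁻⁶×74×350 + 13×10⁻⁶×74×240 = 0.7722 mm.
The rigid supports impose zero overall length change; the single axial force P common to all segments must satisfy P Σ Lᵢ/(AᵢEᵢ) = δ_free.
Σ Lᵢ/(AᵢEᵢ) = 600/(280×148×10³) + 350/(2100×102×10³) + 240/(1100×197×10³) = 1.722×10⁻⁵ mm/N.
P = 0.7722 / 1.722×10⁻⁵ = 44840 N = 44.84 kN, tensile.
σ_{invar} = P / A = 44840 / 280 = 160.1 MPa.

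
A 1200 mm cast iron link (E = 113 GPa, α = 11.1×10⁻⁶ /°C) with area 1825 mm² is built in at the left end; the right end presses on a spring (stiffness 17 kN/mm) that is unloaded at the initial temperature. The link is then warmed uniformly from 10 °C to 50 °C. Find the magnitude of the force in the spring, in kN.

P ≈ 8.24 kN

Free thermal expansion: δ_free = αΔT L = 11.1×10⁻⁶ × 40 × 1200 = 0.5328 mm.
Let P be the compressive force at the spring. The link shortens elastically by PL/(AE) and the spring compresses by P/k; together these equal δ_free.
P [ L/(AE) + 1/k ] = δ_free → P [ 1200/(1825×113×10³) + 1/(17×10³) ] = 0.5328.
P = 0.5328 / 6.464×10⁻⁵ = 8242 N.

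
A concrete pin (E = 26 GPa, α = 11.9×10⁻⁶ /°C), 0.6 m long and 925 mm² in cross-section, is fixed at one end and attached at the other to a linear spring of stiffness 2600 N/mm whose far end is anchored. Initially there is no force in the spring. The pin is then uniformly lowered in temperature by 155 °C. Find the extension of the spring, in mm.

δ ≈ 1.04 mm

If the spring were absent the pin would shorten by αΔT L = 11.9×10⁻⁶ × 155 × 600 = 1.107 mm.
Let P be the tensile force in the spring. The pin extends elastically by PL/(AE) and the spring stretches by P/k; together these equal δ_free.
So P = δ_free / [L/(AE) + 1/k] = 1.107 / [ 600/(925×26×10³) + 1/(2600) ].
P = 1.107 / 0.0004096 = 2702 N.
Spring extension = P/k = 2702/(2600) = 1.039 mm.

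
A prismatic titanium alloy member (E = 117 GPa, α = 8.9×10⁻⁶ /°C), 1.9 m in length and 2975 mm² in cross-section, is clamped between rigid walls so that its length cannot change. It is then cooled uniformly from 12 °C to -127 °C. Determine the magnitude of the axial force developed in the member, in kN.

P ≈ 431 kN (tensile)

With zero net strain, σ = E·αΔT = 117 GPa × 8.9×10⁻⁶ × 139 = 144.7 MPa.
Axial force P = σA = 144.7 × 2975 = 430600 N = 430.6 kN, tensile.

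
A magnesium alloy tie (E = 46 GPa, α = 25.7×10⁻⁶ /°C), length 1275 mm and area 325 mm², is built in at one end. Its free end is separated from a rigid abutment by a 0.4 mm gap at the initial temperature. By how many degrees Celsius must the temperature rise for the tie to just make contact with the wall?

Contact occurs when the free expansion equals the gap: αΔT L = 0.4 mm.
ΔT = 0.4 / (25.7×10⁻⁶ × 1275) = 12.21 °C.

ΔT ≈ 12.2 °C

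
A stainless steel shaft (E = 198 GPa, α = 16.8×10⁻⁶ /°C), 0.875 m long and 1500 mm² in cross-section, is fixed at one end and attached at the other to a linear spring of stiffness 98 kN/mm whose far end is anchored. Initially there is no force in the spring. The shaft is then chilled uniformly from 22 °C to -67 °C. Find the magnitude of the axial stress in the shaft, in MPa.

σ ≈ 66.3 MPa (tensile)

If the spring were absent the shaft would shorten by αΔT L = 16.8×10⁻⁶ × 89 × 875 = 1.308 mm.
With a force P in the spring, the elastic change of the shaft is PL/(AE) and that of the spring is P/k; compatibility requires their sum to equal δ_free.
P [ L/(AE) + 1/k ] = δ_free → P [ 875/(1500×198×10³) + 1/(98×10³) ] = 1.308.
P = 1.308 / 1.315×10⁻⁵ = 99490 N.
σ = P/A = 99490/1500 = 66.33 MPa.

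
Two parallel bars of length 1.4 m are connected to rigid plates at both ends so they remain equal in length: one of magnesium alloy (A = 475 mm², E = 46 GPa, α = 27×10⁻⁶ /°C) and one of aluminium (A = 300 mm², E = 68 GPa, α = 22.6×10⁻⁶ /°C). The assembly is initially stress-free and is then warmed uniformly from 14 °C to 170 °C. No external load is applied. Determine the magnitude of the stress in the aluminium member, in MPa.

σ ≈ 24.1 MPa (tensile)

The magnesium alloy has the larger α, so on heating it would change length more than the aluminium if both were free. The rigid plates force a common final length, so the magnesium alloy is put into compression and the aluminium into tension, with equal and opposite forces P (no external load).
Equating the net (thermal + elastic) strains gives |α₁ − α₂|·ΔT = P·[1/(A₁E₁) + 1/(A₂E₂)].
|α₁ − α₂|·ΔT = 4.4×10⁻⁶ × 156 = 0.0006864.
1/(A₁E₁) + 1/(A₂E₂) = 1/(475×46×10³) + 1/(300×68×10³) = 9.479×10⁻⁸ N⁻¹.
So P = 0.0006864 / 9.479×10⁻⁸ = 7.242 kN.
σ_{aluminium} = P/A₂ = 7242/300 = 24.14 MPa, tensile.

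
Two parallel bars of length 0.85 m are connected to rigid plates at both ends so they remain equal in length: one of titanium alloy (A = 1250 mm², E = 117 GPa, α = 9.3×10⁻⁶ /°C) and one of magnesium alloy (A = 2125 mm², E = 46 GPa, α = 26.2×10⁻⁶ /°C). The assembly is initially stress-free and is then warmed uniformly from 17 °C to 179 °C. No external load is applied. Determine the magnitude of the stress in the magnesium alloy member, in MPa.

Both members must finish at the same length. With the larger α, the magnesium alloy tends to over-expand; the plates restrain it, putting the magnesium alloy in compression and the titanium alloy in tension. With no external load the two internal forces are equal and opposite, magnitude P.
Setting the final lengths equal and cancelling L: (α₁ − α₂)ΔT = P/(A₁E₁) + P/(A₂E₂).
|α₁ − α₂|·ΔT = 16.9×10⁻⁶ × 162 = 0.002738.
1/(A₁E₁) + 1/(A₂E₂) = 1/(1250×117×10³) + 1/(2125×46×10³) = 1.707×10⁻⁸ N⁻¹.
So P = 0.002738 / 1.707×10⁻⁸ = 160.4 kN.
σ_{magnesium alloy} = P/A₂ = 160400/2125 = 75.49 MPa, compressive.

σ ≈ 75.5 MPa (compressive)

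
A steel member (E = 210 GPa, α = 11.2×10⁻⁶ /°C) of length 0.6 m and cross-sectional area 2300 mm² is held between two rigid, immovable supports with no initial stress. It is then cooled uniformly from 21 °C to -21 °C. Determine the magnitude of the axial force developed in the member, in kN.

The ends cannot move, so σ = EαΔT = 210×10³ × 11.2×10⁻⁶ × 42 = 98.78 MPa.
P = AEαΔT = 2300 × 210×10³ × 11.2×10⁻⁶ × 42 = 227.2 kN (tensile).

P ≈ 227 kN (tensile)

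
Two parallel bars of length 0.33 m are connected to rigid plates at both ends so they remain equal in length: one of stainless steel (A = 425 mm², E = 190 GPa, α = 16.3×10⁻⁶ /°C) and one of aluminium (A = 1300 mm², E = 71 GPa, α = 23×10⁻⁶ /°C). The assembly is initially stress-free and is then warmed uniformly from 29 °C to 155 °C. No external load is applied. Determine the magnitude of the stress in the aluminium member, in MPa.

σ ≈ 28 MPa (compressive)

The aluminium has the larger α, so on heating it would change length more than the stainless steel if both were free. The rigid plates force a common final length, so the aluminium is put into compression and the stainless steel into tension, with equal and opposite forces P (no external load).
Setting the final lengths equal and cancelling L: (α₁ − α₂)ΔT = P/(A₁E₁) + P/(A₂E₂).
|α₁ − α₂|·ΔT = 6.7×10⁻⁶ × 126 = 0.0008442.
1/(A₁E₁) + 1/(A₂E₂) = 1/(425×190×10³) + 1/(1300×71×10³) = 2.322×10⁻⁸ N⁻¹.
P = 0.0008442 / 2.322×10⁻⁸ = 36360 N = 36.36 kN.
σ_{aluminium} = P/A₂ = 36360/1300 = 27.97 MPa, compressive.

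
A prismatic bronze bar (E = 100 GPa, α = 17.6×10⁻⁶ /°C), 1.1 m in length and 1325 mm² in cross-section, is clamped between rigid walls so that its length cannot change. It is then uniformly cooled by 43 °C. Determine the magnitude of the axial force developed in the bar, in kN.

P ≈ 100 kN (tensile)

Full restraint means ε = 0, so the stress is σ = EαΔT = 100×10³ × 17.6×10⁻⁶ × 43 = 75.68 MPa.
Then P = σA = 75.68 × 1325 mm² = 100.3 kN, tensile.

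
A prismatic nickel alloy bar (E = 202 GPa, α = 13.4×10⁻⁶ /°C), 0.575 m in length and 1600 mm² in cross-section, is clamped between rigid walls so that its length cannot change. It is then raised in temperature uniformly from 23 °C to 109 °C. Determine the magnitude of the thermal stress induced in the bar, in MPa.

σ ≈ 233 MPa (compressive)

The supports are rigid, so the total axial strain is zero. The restrained thermal strain is ε = αΔT = 13.4×10⁻⁶ × 86 = 1152.4×10⁻⁶.
σ = EαΔT = 202×10³ × 13.4×10⁻⁶ × 86 = 232.8 MPa (compressive; the bar is trying to expand).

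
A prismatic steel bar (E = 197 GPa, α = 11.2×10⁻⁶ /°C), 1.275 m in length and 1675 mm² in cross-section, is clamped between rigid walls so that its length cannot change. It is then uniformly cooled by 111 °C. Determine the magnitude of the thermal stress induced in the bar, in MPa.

The supports are rigid, so the total axial strain is zero. The restrained thermal strain is ε = αΔT = 11.2×10⁻⁶ × 111 = 1243.2×10⁻⁶.
σ = EαΔT = 197×10³ × 11.2×10⁻⁶ × 111 = 244.9 MPa (tensile; the bar is trying to contract).

σ ≈ 245 MPa (tensile)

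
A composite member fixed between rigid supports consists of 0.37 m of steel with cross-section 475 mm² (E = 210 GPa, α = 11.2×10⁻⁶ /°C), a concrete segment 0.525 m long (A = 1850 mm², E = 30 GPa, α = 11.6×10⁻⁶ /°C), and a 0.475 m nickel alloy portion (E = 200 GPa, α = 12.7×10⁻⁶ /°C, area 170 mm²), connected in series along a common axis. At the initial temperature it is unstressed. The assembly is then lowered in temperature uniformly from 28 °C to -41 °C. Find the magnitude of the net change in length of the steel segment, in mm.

Free thermal contraction of the whole bar: Σ αᵢΔT Lᵢ = 11.2×10⁻⁶×69×370 + 11.6×10⁻⁶×69×525 + 12.7×10⁻⁶×69×475 = 1.122 mm.
Since the ends are fixed, an axial force P builds up, equal in every segment, with P · Σ Lᵢ/(AᵢEᵢ) = δ_free.
The series flexibility is Σ Lᵢ/(AᵢEᵢ) = 370/(475×210×10³) + 525/(1850×30×10³) + 475/(170×200×10³) = 2.714×10⁻⁵ mm/N.
Hence P = δ_free / Σ(L/AE) = 1.122/2.714×10⁻⁵ = 41.36 kN (tensile).
For the steel segment, free thermal change = 11.2×10⁻⁶×69×370 = 0.2859 mm and elastic change from P = 41360×370/(475×210×10³) = 0.1534 mm; these oppose, so the net change is 0.133 mm (segment shortens).

|ΔL| ≈ 0.133 mm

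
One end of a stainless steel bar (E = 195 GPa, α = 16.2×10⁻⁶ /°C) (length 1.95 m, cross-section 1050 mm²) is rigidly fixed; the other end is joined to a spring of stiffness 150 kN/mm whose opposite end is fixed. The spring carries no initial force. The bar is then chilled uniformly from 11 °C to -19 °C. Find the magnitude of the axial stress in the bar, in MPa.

σ ≈ 55.7 MPa (tensile)

The unrestrained thermal change is αΔT L = 16.2×10⁻⁶ × 30 × 1950 = 0.9477 mm.
With a force P in the spring, the elastic change of the bar is PL/(AE) and that of the spring is P/k; compatibility requires their sum to equal δ_free.
So P = δ_free / [L/(AE) + 1/k] = 0.9477 / [ 1950/(1050×195×10³) + 1/(150×10³) ].
P = 0.9477 / 1.619×10⁻⁵ = 58530 N.
σ = P/A = 58530/1050 = 55.75 MPa.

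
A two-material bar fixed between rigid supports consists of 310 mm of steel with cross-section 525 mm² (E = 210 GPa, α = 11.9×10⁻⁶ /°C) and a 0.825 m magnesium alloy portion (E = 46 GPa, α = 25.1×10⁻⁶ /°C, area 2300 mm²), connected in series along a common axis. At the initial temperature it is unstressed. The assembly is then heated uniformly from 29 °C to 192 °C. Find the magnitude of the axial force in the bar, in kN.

P ≈ 375 kN (compressive)

With the walls removed the bar would change length by δ_free = Σ αᵢΔT Lᵢ = 11.9×10⁻⁶×163×310 + 25.1×10⁻⁶×163×825 = 3.977 mm.
Since the ends are fixed, an axial force P builds up, equal in every segment, with P · Σ Lᵢ/(AᵢEᵢ) = δ_free.
Σ Lᵢ/(AᵢEᵢ) = 310/(525×210×10³) + 825/(2300×46×10³) = 1.061×10⁻⁵ mm/N.
So P = 3.977 / 1.061×10⁻⁵ = 374.8 kN, compressive.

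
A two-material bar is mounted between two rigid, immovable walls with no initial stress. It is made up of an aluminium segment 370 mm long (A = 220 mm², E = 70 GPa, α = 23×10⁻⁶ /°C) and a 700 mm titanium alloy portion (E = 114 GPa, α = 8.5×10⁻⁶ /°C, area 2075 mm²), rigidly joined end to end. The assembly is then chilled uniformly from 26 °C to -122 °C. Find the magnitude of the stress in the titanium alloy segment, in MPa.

σ ≈ 38.2 MPa (tensile)

With the walls removed the bar would change length by δ_free = Σ αᵢΔT Lᵢ = 23×10⁻⁶×148×370 + 8.5×10⁻⁶×148×700 = 2.14 mm.
The walls prevent any net length change, so an axial force P (same in every segment) develops. Compatibility: P · Σ Lᵢ/(AᵢEᵢ) = δ_free.
The series flexibility is Σ Lᵢ/(AᵢEᵢ) = 370/(220×70×10³) + 700/(2075×114×10³) = 2.699×10⁻⁵ mm/N.
P = 2.14 / 2.699×10⁻⁵ = 79310 N = 79.31 kN, tensile.
σ_{titanium alloy} = P / A = 79310 / 2075 = 38.22 MPa.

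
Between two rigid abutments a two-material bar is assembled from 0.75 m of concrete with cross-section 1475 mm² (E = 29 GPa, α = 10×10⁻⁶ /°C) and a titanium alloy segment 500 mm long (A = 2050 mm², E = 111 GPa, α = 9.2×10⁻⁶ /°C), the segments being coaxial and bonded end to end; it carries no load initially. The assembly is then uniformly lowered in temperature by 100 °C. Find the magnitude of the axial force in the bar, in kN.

With the walls removed the bar would change length by δ_free = Σ αᵢΔT Lᵢ = 10×10⁻⁶×100×750 + 9.2×10⁻⁶×100×500 = 1.21 mm.
The rigid supports impose zero overall length change; the single axial force P common to all segments must satisfy P Σ Lᵢ/(AᵢEᵢ) = δ_free.
The series flexibility is Σ Lᵢ/(AᵢEᵢ) = 750/(1475×29×10³) + 500/(2050×111×10³) = 1.973×10⁻⁵ mm/N.
Hence P = δ_free / Σ(L/AE) = 1.21/1.973×10⁻⁵ = 61.33 kN (tensile).

P ≈ 61.3 kN (tensile)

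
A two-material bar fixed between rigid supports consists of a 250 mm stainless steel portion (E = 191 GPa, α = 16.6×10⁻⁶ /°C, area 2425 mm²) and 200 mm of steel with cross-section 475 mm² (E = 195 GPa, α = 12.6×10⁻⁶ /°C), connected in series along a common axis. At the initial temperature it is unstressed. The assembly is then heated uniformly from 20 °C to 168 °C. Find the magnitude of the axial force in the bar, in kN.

P ≈ 366 kN (compressive)

With the walls removed the bar would change length by δ_free = Σ αᵢΔT Lᵢ = 16.6×10⁻⁶×148×250 + 12.6×10⁻⁶×148×200 = 0.9872 mm.
The walls prevent any net length change, so an axial force P (same in every segment) develops. Compatibility: P · Σ Lᵢ/(AᵢEᵢ) = δ_free.
The series flexibility is Σ Lᵢ/(AᵢEᵢ) = 250/(2425×191×10³) + 200/(475×195×10³) = 2.699×10⁻⁶ mm/N.
P = 0.9872 / 2.699×10⁻⁶ = 365800 N = 365.8 kN, compressive.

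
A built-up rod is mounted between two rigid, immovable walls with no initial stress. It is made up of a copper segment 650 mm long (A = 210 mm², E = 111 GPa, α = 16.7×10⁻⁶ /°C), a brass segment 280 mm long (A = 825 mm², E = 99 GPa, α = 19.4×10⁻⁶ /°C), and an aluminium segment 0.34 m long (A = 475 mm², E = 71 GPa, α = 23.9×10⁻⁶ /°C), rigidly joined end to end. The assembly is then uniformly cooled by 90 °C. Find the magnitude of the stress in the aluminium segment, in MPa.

If the supports were absent, the total length change would be Σ αᵢΔT Lᵢ = 16.7×10⁻⁶×90×650 + 19.4×10⁻⁶×90×280 + 23.9×10⁻⁶×90×340 = 2.197 mm.
The walls prevent any net length change, so an axial force P (same in every segment) develops. Compatibility: P · Σ Lᵢ/(AᵢEᵢ) = δ_free.
The series flexibility is Σ Lᵢ/(AᵢEᵢ) = 650/(210×111×10³) + 280/(825×99×10³) + 340/(475×71×10³) = 4.139×10⁻⁵ mm/N.
Hence P = δ_free / Σ(L/AE) = 2.197/4.139×10⁻⁵ = 53.08 kN (tensile).
σ_{aluminium} = P / A = 53080 / 475 = 111.7 MPa.

σ ≈ 112 MPa (tensile)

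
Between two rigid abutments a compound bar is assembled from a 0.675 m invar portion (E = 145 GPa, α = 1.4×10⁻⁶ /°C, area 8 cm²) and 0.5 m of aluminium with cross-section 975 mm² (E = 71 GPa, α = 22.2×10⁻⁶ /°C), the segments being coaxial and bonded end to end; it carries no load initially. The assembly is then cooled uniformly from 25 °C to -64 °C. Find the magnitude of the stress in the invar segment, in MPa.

σ ≈ 103 MPa (tensile)

With the walls removed the bar would change length by δ_free = Σ αᵢΔT Lᵢ = 1.4×10⁻⁶×89×675 + 22.2×10⁻⁶×89×500 = 1.072 mm.
Since the ends are fixed, an axial force P builds up, equal in every segment, with P · Σ Lᵢ/(AᵢEᵢ) = δ_free.
Σ Lᵢ/(AᵢEᵢ) = 675/(800×145×10³) + 500/(975×71×10³) = 1.304×10⁻⁵ mm/N.
P = 1.072 / 1.304×10⁻⁵ = 82200 N = 82.2 kN, tensile.
σ_{invar} = P / A = 82200 / 800 = 102.7 MPa.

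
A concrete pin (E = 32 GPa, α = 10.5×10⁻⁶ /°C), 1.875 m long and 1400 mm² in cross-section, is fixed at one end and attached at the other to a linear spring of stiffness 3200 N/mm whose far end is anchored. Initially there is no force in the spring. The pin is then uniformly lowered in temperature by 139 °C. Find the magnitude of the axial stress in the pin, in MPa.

σ ≈ 5.52 MPa (tensile)

The unrestrained thermal change is αΔT L = 10.5×10⁻⁶ × 139 × 1875 = 2.737 mm.
With a force P in the spring, the elastic change of the pin is PL/(AE) and that of the spring is P/k; compatibility requires their sum to equal δ_free.
So P = δ_free / [L/(AE) + 1/k] = 2.737 / [ 1875/(1400×32×10³) + 1/(3200) ].
P = 2.737 / 0.0003544 = 7723 N.
σ = P/A = 7723/1400 = 5.516 MPa.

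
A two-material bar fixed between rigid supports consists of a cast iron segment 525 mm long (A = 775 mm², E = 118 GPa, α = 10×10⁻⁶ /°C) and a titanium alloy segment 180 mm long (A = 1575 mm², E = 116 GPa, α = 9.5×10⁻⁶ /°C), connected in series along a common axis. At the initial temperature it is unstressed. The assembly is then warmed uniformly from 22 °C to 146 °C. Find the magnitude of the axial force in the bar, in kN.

P ≈ 128 kN (compressive)

Free thermal expansion of the whole bar: Σ αᵢΔT Lᵢ = 10×10⁻⁶×124×525 + 9.5×10⁻⁶×124×180 = 0.863 mm.
Since the ends are fixed, an axial force P builds up, equal in every segment, with P · Σ Lᵢ/(AᵢEᵢ) = δ_free.
Σ Lᵢ/(AᵢEᵢ) = 525/(775×118×10³) + 180/(1575×116×10³) = 6.726×10⁻⁶ mm/N.
Hence P = δ_free / Σ(L/AE) = 0.863/6.726×10⁻⁶ = 128.3 kN (compressive).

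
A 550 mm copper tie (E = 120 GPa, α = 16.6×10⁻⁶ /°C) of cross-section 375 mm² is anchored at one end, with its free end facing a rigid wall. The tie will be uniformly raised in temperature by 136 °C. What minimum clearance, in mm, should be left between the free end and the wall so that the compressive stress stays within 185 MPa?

g ≈ 0.394 mm

With no wall the tie would lengthen by αΔT L = 16.6×10⁻⁶ × 136 × 550 = 1.242 mm.
A stress of 185 MPa corresponds to the wall pushing the tie back by σL/E = 185×550/(120×10³) = 0.8479 mm.
The gap must absorb the remainder: g_min = 1.242 − 0.8479 = 0.3938 mm.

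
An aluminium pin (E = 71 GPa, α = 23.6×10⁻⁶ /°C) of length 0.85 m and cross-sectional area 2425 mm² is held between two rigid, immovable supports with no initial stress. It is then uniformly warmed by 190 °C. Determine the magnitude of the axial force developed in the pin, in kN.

P ≈ 772 kN (compressive)

The ends cannot move, so σ = EαΔT = 71×10³ × 23.6×10⁻⁶ × 190 = 318.4 MPa.
P = AEαΔT = 2425 × 71×10³ × 23.6×10⁻⁶ × 190 = 772 kN (compressive).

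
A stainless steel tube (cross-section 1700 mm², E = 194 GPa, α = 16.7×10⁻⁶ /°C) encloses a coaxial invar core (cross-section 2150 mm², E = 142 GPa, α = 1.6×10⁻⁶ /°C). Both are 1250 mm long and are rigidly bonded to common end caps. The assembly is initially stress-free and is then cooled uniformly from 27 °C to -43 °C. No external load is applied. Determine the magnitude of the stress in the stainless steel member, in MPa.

σ ≈ 98.6 MPa (tensile)

Equilibrium of a rigid end plate with no external load gives equal and opposite internal forces ±P in the two members. Since α_{stainless steel} > α_{invar}, cooling drives the stainless steel into tension and the invar into compression.
Setting the final lengths equal and cancelling L: (α₁ − α₂)ΔT = P/(A₁E₁) + P/(A₂E₂).
|α₁ − α₂|·ΔT = 15.1×10⁻⁶ × 70 = 0.001057.
1/(A₁E₁) + 1/(A₂E₂) = 1/(1700×194×10³) + 1/(2150×142×10³) = 6.308×10⁻⁹ N⁻¹.
P = 0.001057 / 6.308×10⁻⁹ = 167600 N = 167.6 kN.
σ_{stainless steel} = P/A₁ = 167600/1700 = 98.57 MPa, tensile.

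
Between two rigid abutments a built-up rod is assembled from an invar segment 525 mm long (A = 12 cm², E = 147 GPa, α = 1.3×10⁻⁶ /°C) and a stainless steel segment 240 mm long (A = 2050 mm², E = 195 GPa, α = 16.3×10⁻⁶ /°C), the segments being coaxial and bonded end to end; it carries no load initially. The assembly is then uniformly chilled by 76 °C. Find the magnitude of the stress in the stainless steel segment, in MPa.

σ ≈ 47.6 MPa (tensile)

If the supports were absent, the total length change would be Σ αᵢΔT Lᵢ = 1.3×10⁻⁶×76×525 + 16.3×10⁻⁶×76×240 = 0.3492 mm.
The rigid supports impose zero overall length change; the single axial force P common to all segments must satisfy P Σ Lᵢ/(AᵢEᵢ) = δ_free.
The series flexibility is Σ Lᵢ/(AᵢEᵢ) = 525/(1200×147×10³) + 240/(2050×195×10³) = 3.577×10⁻⁶ mm/N.
P = 0.3492 / 3.577×10⁻⁶ = 97630 N = 97.63 kN, tensile.
σ_{stainless steel} = P / A = 97630 / 2050 = 47.62 MPa.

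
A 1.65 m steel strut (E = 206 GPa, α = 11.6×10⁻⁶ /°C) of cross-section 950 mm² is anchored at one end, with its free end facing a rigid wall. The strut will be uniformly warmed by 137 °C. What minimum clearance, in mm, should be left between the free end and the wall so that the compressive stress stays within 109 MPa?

g ≈ 1.75 mm

Free expansion if unrestrained: δ_free = αΔT L = 11.6×10⁻⁶ × 137 × 1650 = 2.622 mm.
At the allowable stress the elastic shortening the wall may impose is σL/E = 109 × 1650 / (206×10³) = 0.8731 mm.
The gap must absorb the remainder: g_min = 2.622 − 0.8731 = 1.749 mm.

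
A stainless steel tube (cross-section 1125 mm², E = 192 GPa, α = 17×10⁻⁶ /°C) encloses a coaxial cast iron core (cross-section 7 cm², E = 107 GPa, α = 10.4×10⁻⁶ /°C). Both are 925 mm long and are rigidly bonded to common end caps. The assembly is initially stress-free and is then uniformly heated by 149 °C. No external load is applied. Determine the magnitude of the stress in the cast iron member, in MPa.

The stainless steel has the larger α, so on heating it would change length more than the cast iron if both were free. The rigid plates force a common final length, so the stainless steel is put into compression and the cast iron into tension, with equal and opposite forces P (no external load).
Setting the final lengths equal and cancelling L: (α₁ − α₂)ΔT = P/(A₁E₁) + P/(A₂E₂).
|α₁ − α₂|·ΔT = 6.6×10⁻⁶ × 149 = 0.0009834.
1/(A₁E₁) + 1/(A₂E₂) = 1/(1125×192×10³) + 1/(700×107×10³) = 1.798×10⁻⁸ N⁻¹.
P = 0.0009834 / 1.798×10⁻⁸ = 54690 N = 54.69 kN.
σ_{cast iron} = P/A₂ = 54690/700 = 78.13 MPa, tensile.

σ ≈ 78.1 MPa (tensile)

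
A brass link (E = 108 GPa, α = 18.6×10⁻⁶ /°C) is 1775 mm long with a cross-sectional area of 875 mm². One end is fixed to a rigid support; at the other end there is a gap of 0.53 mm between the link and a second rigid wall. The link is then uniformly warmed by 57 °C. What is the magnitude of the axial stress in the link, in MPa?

Unrestrained expansion: δ_free = αΔT L = 18.6×10⁻⁶ × 57 × 1775 = 1.882 mm.
This exceeds the 0.53 mm gap, so the wall pushes back. The portion of expansion that must be recovered elastically is δ_free − gap = 1.882 − 0.53 = 1.352 mm.
That suppressed elongation corresponds to σ = E·Δ/L = 108×10³ × 1.352/1775 = 82.25 MPa.

σ ≈ 82.3 MPa (compressive)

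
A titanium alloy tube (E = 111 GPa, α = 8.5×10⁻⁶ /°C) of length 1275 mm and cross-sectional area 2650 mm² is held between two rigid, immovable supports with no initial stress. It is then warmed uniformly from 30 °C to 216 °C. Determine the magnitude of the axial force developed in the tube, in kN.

With zero net strain, σ = E·αΔT = 111 GPa × 8.5×10⁻⁶ × 186 = 175.5 MPa.
Then P = σA = 175.5 × 2650 mm² = 465.1 kN, compressive.

P ≈ 465 kN (compressive)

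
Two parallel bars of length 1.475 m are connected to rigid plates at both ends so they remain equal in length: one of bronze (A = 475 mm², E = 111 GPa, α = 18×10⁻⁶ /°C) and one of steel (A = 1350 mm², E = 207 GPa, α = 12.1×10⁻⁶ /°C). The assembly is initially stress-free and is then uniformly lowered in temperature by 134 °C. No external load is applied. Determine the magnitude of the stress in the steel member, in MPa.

Both members must finish at the same length. With the larger α, the bronze tends to over-contract; the plates restrain it, putting the bronze in tension and the steel in compression. With no external load the two internal forces are equal and opposite, magnitude P.
Compatibility of the two members (thermal + elastic change equal): (α₁ − α₂)ΔT = P·[1/(A₁E₁) + 1/(A₂E₂)].
|α₁ − α₂|·ΔT = 5.9×10⁻⁶ × 134 = 0.0007906.
1/(A₁E₁) + 1/(A₂E₂) = 1/(475×111×10³) + 1/(1350×207×10³) = 2.254×10⁻⁸ N⁻¹.
P = 0.0007906 / 2.254×10⁻⁸ = 35070 N = 35.07 kN.
σ_{steel} = P/A₂ = 35070/1350 = 25.98 MPa, compressive.

σ ≈ 26 MPa (compressive)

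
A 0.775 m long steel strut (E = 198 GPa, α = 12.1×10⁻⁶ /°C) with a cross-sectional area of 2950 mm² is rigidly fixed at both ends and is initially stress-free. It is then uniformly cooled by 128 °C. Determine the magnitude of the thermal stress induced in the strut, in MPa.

Because both ends are immovable the net strain is zero, and the suppressed thermal strain is αΔT = 12.1×10⁻⁶ × 128 = 1548.8×10⁻⁶.
The stress required to suppress this strain is σ = Eε = 198×10³ × 1548.8×10⁻⁶ = 306.7 MPa, tensile since the strut is trying to contract.

σ ≈ 307 MPa (tensile)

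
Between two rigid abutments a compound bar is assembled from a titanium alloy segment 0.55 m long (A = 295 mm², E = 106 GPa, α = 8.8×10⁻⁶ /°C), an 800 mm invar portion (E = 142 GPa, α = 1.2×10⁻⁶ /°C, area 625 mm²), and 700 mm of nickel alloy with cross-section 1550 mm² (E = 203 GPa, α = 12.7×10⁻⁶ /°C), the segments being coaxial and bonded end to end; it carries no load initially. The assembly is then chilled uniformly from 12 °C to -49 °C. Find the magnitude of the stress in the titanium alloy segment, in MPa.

Free thermal contraction of the whole bar: Σ αᵢΔT Lᵢ = 8.8×10⁻⁶×61×550 + 1.2×10⁻⁶×61×800 + 12.7×10⁻⁶×61×700 = 0.8961 mm.
Since the ends are fixed, an axial force P builds up, equal in every segment, with P · Σ Lᵢ/(AᵢEᵢ) = δ_free.
The series flexibility is Σ Lᵢ/(AᵢEᵢ) = 550/(295×106×10³) + 800/(625×142×10³) + 700/(1550×203×10³) = 2.883×10⁻⁵ mm/N.
P = 0.8961 / 2.883×10⁻⁵ = 31080 N = 31.08 kN, tensile.
σ_{titanium alloy} = P / A = 31080 / 295 = 105.4 MPa.

σ ≈ 105 MPa (tensile)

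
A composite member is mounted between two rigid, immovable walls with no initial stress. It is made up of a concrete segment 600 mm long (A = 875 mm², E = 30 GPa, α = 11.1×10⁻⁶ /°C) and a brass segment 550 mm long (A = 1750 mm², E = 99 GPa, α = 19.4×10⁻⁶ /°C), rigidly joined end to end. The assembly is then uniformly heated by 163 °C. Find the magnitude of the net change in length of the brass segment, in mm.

If the supports were absent, the total length change would be Σ αᵢΔT Lᵢ = 11.1×10⁻⁶×163×600 + 19.4×10⁻⁶×163×550 = 2.825 mm.
Since the ends are fixed, an axial force P builds up, equal in every segment, with P · Σ Lᵢ/(AᵢEᵢ) = δ_free.
Σ Lᵢ/(AᵢEᵢ) = 600/(875×30×10³) + 550/(1750×99×10³) = 2.603×10⁻⁵ mm/N.
So P = 2.825 / 2.603×10⁻⁵ = 108.5 kN, compressive.
For the brass segment, free thermal change = 19.4×10⁻⁶×163×550 = 1.739 mm and elastic change from P = 108500×550/(1750×99×10³) = 0.3445 mm; these oppose, so the net change is 1.39 mm (segment lengthens).

|ΔL| ≈ 1.39 mm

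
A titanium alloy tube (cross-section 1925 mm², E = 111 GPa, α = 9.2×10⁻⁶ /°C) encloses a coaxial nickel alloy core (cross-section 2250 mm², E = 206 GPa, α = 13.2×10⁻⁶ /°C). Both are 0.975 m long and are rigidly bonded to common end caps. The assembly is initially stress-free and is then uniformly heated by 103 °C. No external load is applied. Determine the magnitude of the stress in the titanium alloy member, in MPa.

σ ≈ 31.3 MPa (tensile)

Both members must finish at the same length. With the larger α, the nickel alloy tends to over-expand; the plates restrain it, putting the nickel alloy in compression and the titanium alloy in tension. With no external load the two internal forces are equal and opposite, magnitude P.
Setting the final lengths equal and cancelling L: (α₁ − α₂)ΔT = P/(A₁E₁) + P/(A₂E₂).
|α₁ − α₂|·ΔT = 4×10⁻⁶ × 103 = 0.000412.
1/(A₁E₁) + 1/(A₂E₂) = 1/(1925×111×10³) + 1/(2250×206×10³) = 6.838×10⁻⁹ N⁻¹.
So P = 0.000412 / 6.838×10⁻⁹ = 60.26 kN.
σ_{titanium alloy} = P/A₁ = 60260/1925 = 31.3 MPa, tensile.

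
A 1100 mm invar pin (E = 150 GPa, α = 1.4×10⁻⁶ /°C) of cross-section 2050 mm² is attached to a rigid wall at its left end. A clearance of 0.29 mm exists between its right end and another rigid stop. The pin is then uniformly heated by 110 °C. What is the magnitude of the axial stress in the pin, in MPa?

If the wall were absent the pin would grow by αΔT L = 1.4×10⁻⁶ × 110 × 1100 = 0.1694 mm.
This is smaller than the 0.29 mm clearance, so the pin expands freely without reaching the stop — the stress is zero.

σ ≈ 0 MPa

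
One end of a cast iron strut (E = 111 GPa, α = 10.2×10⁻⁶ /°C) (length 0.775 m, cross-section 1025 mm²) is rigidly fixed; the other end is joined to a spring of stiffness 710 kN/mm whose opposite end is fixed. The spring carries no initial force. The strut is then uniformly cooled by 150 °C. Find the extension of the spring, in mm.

Free thermal contraction: δ_free = αΔT L = 10.2×10⁻⁶ × 150 × 775 = 1.186 mm.
Let P be the tensile force in the spring. The strut extends elastically by PL/(AE) and the spring stretches by P/k; together these equal δ_free.
P [ L/(AE) + 1/k ] = δ_free → P [ 775/(1025×111×10³) + 1/(710×10³) ] = 1.186.
P = 1.186 / 8.22×10⁻⁶ = 144200 N.
Spring extension = P/k = 144200/(710×10³) = 0.2032 mm.

δ ≈ 0.203 mm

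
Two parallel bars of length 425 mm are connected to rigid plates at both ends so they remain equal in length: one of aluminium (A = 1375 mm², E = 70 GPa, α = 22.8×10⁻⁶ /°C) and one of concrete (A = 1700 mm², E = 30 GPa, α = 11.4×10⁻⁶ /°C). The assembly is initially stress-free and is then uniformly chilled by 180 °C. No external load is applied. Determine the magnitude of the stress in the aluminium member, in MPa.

The aluminium has the larger α, so on cooling it would change length more than the concrete if both were free. The rigid plates force a common final length, so the aluminium is put into tension and the concrete into compression, with equal and opposite forces P (no external load).
Equating the net (thermal + elastic) strains gives |α₁ − α₂|·ΔT = P·[1/(A₁E₁) + 1/(A₂E₂)].
|α₁ − α₂|·ΔT = 11.4×10⁻⁶ × 180 = 0.002052.
1/(A₁E₁) + 1/(A₂E₂) = 1/(1375×70×10³) + 1/(1700×30×10³) = 3×10⁻⁸ N⁻¹.
So P = 0.002052 / 3×10⁻⁸ = 68.41 kN.
σ_{aluminium} = P/A₁ = 68410/1375 = 49.75 MPa, tensile.

σ ≈ 49.7 MPa (tensile)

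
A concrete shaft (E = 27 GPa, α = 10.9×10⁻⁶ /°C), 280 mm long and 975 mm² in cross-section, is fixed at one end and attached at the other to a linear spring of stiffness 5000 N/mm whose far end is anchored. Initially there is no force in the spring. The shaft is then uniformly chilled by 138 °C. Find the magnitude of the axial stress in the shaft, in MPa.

If the spring were absent the shaft would shorten by αΔT L = 10.9×10⁻⁶ × 138 × 280 = 0.4212 mm.
With a force P in the spring, the elastic change of the shaft is PL/(AE) and that of the spring is P/k; compatibility requires their sum to equal δ_free.
So P = δ_free / [L/(AE) + 1/k] = 0.4212 / [ 280/(975×27×10³) + 1/(5000) ].
P = 0.4212 / 0.0002106 = 2000 N.
σ = P/A = 2000/975 = 2.051 MPa.

σ ≈ 2.05 MPa (tensile)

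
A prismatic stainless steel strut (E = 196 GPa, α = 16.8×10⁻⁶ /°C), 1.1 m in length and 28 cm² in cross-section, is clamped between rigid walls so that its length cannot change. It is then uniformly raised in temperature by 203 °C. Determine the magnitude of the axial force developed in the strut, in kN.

P ≈ 1870 kN (compressive)

With zero net strain, σ = E·αΔT = 196 GPa × 16.8×10⁻⁶ × 203 = 668.4 MPa.
Then P = σA = 668.4 × 2800 mm² = 1872 kN, compressive.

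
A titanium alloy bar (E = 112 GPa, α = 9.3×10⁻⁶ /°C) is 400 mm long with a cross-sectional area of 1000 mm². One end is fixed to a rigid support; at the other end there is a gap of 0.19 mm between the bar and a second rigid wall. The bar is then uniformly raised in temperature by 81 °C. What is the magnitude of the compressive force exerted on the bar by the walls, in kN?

If the wall were absent the bar would grow by αΔT L = 9.3×10⁻⁶ × 81 × 400 = 0.3013 mm.
After closing the 0.19 mm clearance, 0.3013 − 0.19 = 0.1113 mm of expansion remains to be suppressed by the wall.
Compatibility: PL/(AE) = 0.1113 mm, so σ = P/A = E × (0.1113/400) = 31.17 MPa.
Force on the wall = σA = 31.17 × 1000 mm² = 31.17 kN.

P ≈ 31.2 kN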